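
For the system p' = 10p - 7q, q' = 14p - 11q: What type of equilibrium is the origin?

saddle

A = [[10,-7],[14,-11]]; det(A-λI) = λ^2 + λ - 12.
λ = -4, 3: opposite signs.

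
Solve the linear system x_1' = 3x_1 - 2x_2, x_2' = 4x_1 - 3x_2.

Coefficient matrix A = [[3, -2], [4, -3]].
Characteristic polynomial det(A - λI) = λ^2 - 1 = 0.
Eigenvalues λ = -1, 1.
For λ=-1: (A-λI) row 1 is [4, -2], so an eigenvector is (-1, -2).
For λ=1: (A-λI) row 1 is [2, -2], so an eigenvector is (-1, -1).
General solution: C_1e^(-t)(-1,-2) + C_2e^(t)(-1,-1).

x_1(t) = -C_1e^(-t) - C_2e^(t), x_2(t) = -2C_1e^(-t) - C_2e^(t)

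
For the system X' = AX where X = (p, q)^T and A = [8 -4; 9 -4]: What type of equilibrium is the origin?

A = [[8,-4],[9,-4]]; det(A-λI) = λ^2 - 4λ + 4.
repeated λ = 2 with a single eigenvector.

unstable improper node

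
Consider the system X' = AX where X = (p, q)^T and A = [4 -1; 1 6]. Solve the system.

Coefficient matrix A = [[4, -1], [1, 6]].
Characteristic polynomial det(A - λI) = λ^2 - 10λ + 25 = 0.
Single eigenvalue λ = 5 with algebraic multiplicity 2.
Eigenvector v = (1,-1); generalized eigenvector w with (A-λI)w=v is (-1,0).
General solution: e^(5t)[K_1·v + K_2·(t·v + w)].

p(t) = K_1e^(5t) + K_2te^(5t) - K_2e^(5t), q(t) = -K_1e^(5t) - K_2te^(5t)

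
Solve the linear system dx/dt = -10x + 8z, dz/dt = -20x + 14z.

Coefficient matrix A = [[-10, 8], [-20, 14]].
Characteristic polynomial det(A - λI) = λ^2 - 4λ + 20 = 0.
Eigenvalues λ = 2 ± 4i (complex conjugate pair).
For λ=2+4i: an eigenvector is (-1,-2) - i(-1,-1) = (-1 + i, -2 + i).
A real fundamental pair from Re and Im of e^((2+4i)t)v: X_1 = e^(2t)(cos(4t)·(-1,-2) + sin(4t)·(-1,-1)), X_2 = e^(2t)(sin(4t)·(-1,-2) - cos(4t)·(-1,-1)).
General solution: K_1X_1 + K_2X_2.

x(t) = -K_1e^(2t)sin(4t) - K_1e^(2t)cos(4t) - K_2e^(2t)sin(4t) + K_2e^(2t)cos(4t), z(t) = -K_1e^(2t)sin(4t) - 2K_1e^(2t)cos(4t) - 2K_2e^(2t)sin(4t) + K_2e^(2t)cos(4t)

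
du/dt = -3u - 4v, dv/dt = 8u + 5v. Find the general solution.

u(t) = c_1e^(t)cos(4t) + c_2e^(t)sin(4t), v(t) = c_1e^(t)sin(4t) - c_1e^(t)cos(4t) - c_2e^(t)sin(4t) - c_2e^(t)cos(4t)

Coefficient matrix A = [[-3, -4], [8, 5]].
Characteristic polynomial det(A - λI) = λ^2 - 2λ + 17 = 0.
Eigenvalues λ = 1 ± 4i (complex conjugate pair).
For λ=1+4i: an eigenvector is (1,-1) - i(0,1) = (1, -1 - i).
A real fundamental pair from Re and Im of e^((1+4i)t)v: X_1 = e^(t)(cos(4t)·(1,-1) + sin(4t)·(0,1)), X_2 = e^(t)(sin(4t)·(1,-1) - cos(4t)·(0,1)).
General solution: c_1X_1 + c_2X_2.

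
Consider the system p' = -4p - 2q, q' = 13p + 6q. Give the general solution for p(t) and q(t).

Coefficient matrix A = [[-4, -2], [13, 6]].
Characteristic polynomial det(A - λI) = λ^2 - 2λ + 2 = 0.
Eigenvalues λ = 1 ± i (complex conjugate pair).
For λ=1+i: an eigenvector is (1,-2) - i(-1,3) = (1 + i, -2 - 3i).
A real fundamental pair from Re and Im of e^((1+i)t)v: X_1 = e^(t)(cos(t)·(1,-2) + sin(t)·(-1,3)), X_2 = e^(t)(sin(t)·(1,-2) - cos(t)·(-1,3)).
General solution: c_1X_1 + c_2X_2.

p(t) = -c_1e^(t)sin(t) + c_1e^(t)cos(t) + c_2e^(t)sin(t) + c_2e^(t)cos(t), q(t) = 3c_1e^(t)sin(t) - 2c_1e^(t)cos(t) - 2c_2e^(t)sin(t) - 3c_2e^(t)cos(t)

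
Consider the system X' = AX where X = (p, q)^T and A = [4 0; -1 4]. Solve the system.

Coefficient matrix A = [[4, 0], [-1, 4]].
Characteristic polynomial det(A - λI) = λ^2 - 8λ + 16 = 0.
Single eigenvalue λ = 4 with algebraic multiplicity 2.
Eigenvector v = (0,1); generalized eigenvector w with (A-λI)w=v is (-1,3).
General solution: e^(4t)[c_1·v + c_2·(t·v + w)].

p(t) = -c_2e^(4t), q(t) = c_1e^(4t) + c_2te^(4t) + 3c_2e^(4t)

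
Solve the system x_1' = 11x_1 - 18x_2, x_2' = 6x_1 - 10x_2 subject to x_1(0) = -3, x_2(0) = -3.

Coefficient matrix A = [[11, -18], [6, -10]].
Characteristic polynomial det(A - λI) = λ^2 - λ - 2 = 0.
Eigenvalues λ = 2, -1.
For λ=2: (A-λI) row 1 is [9, -18], so an eigenvector is (-2, -1).
For λ=-1: (A-λI) row 1 is [12, -18], so an eigenvector is (-3, -2).
General solution: K_1e^(2t)(-2,-1) + K_2e^(-t)(-3,-2).
Applying x_1(0)=-3, x_2(0)=-3 gives K_1=-3, K_2=3.

x_1(t) = 6e^(2t) - 9e^(-t), x_2(t) = 3e^(2t) - 6e^(-t)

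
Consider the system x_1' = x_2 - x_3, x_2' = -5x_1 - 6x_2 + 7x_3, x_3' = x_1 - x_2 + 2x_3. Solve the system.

x_1(t) = -c_2e^(-3t) + c_3e^(-2t), x_2(t) = c_1e^(t) + 4c_2e^(-3t) - 3c_3e^(-2t), x_3(t) = c_1e^(t) + c_2e^(-3t) - c_3e^(-2t)

Coefficient matrix A = [[0, 1, -1], [-5, -6, 7], [1, -1, 2]].
det(A - λI) = 0 gives eigenvalues λ = 1, -3, -2.
For λ=1: eigenvector (0,1,1).
For λ=-3: eigenvector (-1,4,1).
For λ=-2: eigenvector (1,-3,-1).
General solution: c_1e^(t)(0,1,1) + c_2e^(-3t)(-1,4,1) + c_3e^(-2t)(1,-3,-1).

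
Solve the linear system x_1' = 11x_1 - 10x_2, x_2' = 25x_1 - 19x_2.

x_1(t) = c_1e^(-4t)sin(5t) - c_1e^(-4t)cos(5t) - c_2e^(-4t)sin(5t) - c_2e^(-4t)cos(5t), x_2(t) = c_1e^(-4t)sin(5t) - 2c_1e^(-4t)cos(5t) - 2c_2e^(-4t)sin(5t) - c_2e^(-4t)cos(5t)

Coefficient matrix A = [[11, -10], [25, -19]].
Characteristic polynomial det(A - λI) = λ^2 + 8λ + 41 = 0.
Eigenvalues λ = -4 ± 5i (complex conjugate pair).
For λ=-4+5i: an eigenvector is (-1,-2) - i(1,1) = (-1 - i, -2 - i).
A real fundamental pair from Re and Im of e^((-4+5i)t)v: X_1 = e^(-4t)(cos(5t)·(-1,-2) + sin(5t)·(1,1)), X_2 = e^(-4t)(sin(5t)·(-1,-2) - cos(5t)·(1,1)).
General solution: c_1X_1 + c_2X_2.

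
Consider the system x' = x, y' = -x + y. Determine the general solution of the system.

Coefficient matrix A = [[1, 0], [-1, 1]].
Characteristic polynomial det(A - λI) = λ^2 - 2λ + 1 = 0.
Single eigenvalue λ = 1 with algebraic multiplicity 2.
Eigenvector v = (0,-1); generalized eigenvector w with (A-λI)w=v is (1,2).
General solution: e^(t)[c_1·v + c_2·(t·v + w)].

x(t) = c_2e^(t), y(t) = -c_1e^(t) - c_2te^(t) + 2c_2e^(t)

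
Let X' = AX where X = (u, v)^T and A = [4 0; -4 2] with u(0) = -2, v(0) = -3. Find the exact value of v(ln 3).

261

A = [[4,0],[-4,2]]; eigenvalues λ = 4, 2.
Eigenvectors: (1,-2) for λ=4, (0,-1) for λ=2.
From the initial condition, c_1 = -2, c_2 = 7.
v(ln 3) = (-2)(3^4)(-2) + (7)(3^2)(-1) = 261.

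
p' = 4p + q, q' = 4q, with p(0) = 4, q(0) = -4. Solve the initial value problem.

p(t) = -4te^(4t) + 4e^(4t), q(t) = -4e^(4t)

Coefficient matrix A = [[4, 1], [0, 4]].
Characteristic polynomial det(A - λI) = λ^2 - 8λ + 16 = 0.
Single eigenvalue λ = 4 with algebraic multiplicity 2.
Eigenvector v = (1,0); generalized eigenvector w with (A-λI)w=v is (-1,1).
General solution: e^(4t)[K_1·v + K_2·(t·v + w)].
Applying p(0)=4, q(0)=-4 gives K_1=0, K_2=-4.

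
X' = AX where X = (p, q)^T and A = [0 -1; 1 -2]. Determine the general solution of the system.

Coefficient matrix A = [[0, -1], [1, -2]].
Characteristic polynomial det(A - λI) = λ^2 + 2λ + 1 = 0.
Single eigenvalue λ = -1 with algebraic multiplicity 2.
Eigenvector v = (-1,-1); generalized eigenvector w with (A-λI)w=v is (-3,-2).
General solution: e^(-t)[C_1·v + C_2·(t·v + w)].

p(t) = -C_1e^(-t) - C_2te^(-t) - 3C_2e^(-t), q(t) = -C_1e^(-t) - C_2te^(-t) - 2C_2e^(-t)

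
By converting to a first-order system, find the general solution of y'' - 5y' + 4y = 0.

Let x_1 = y, x_2 = y'. Then x_1' = x_2 and x_2' = -4x_1 + 5x_2.
A = [[0,1],[-4,5]]; det(A-λI) = λ^2 - 5λ + 4.
Eigenvalues λ = 4, 1 with eigenvectors (1,4), (1,1).

y(t) = K_1e^(4t) + K_2e^(t)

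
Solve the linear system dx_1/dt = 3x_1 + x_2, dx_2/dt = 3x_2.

Coefficient matrix A = [[3, 1], [0, 3]].
Characteristic polynomial det(A - λI) = λ^2 - 6λ + 9 = 0.
Single eigenvalue λ = 3 with algebraic multiplicity 2.
Eigenvector v = (1,0); generalized eigenvector w with (A-λI)w=v is (-2,1).
General solution: e^(3t)[C_1·v + C_2·(t·v + w)].

x_1(t) = C_1e^(3t) + C_2te^(3t) - 2C_2e^(3t), x_2(t) = C_2e^(3t)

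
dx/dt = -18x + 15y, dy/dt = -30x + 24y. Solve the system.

x(t) = 2K_1e^(3t)sin(3t) - K_1e^(3t)cos(3t) - K_2e^(3t)sin(3t) - 2K_2e^(3t)cos(3t), y(t) = 3K_1e^(3t)sin(3t) - K_1e^(3t)cos(3t) - K_2e^(3t)sin(3t) - 3K_2e^(3t)cos(3t)

Coefficient matrix A = [[-18, 15], [-30, 24]].
Characteristic polynomial det(A - λI) = λ^2 - 6λ + 18 = 0.
Eigenvalues λ = 3 ± 3i (complex conjugate pair).
For λ=3+3i: an eigenvector is (-1,-1) - i(2,3) = (-1 - 2i, -1 - 3i).
A real fundamental pair from Re and Im of e^((3+3i)t)v: X_1 = e^(3t)(cos(3t)·(-1,-1) + sin(3t)·(2,3)), X_2 = e^(3t)(sin(3t)·(-1,-1) - cos(3t)·(2,3)).
General solution: K_1X_1 + K_2X_2.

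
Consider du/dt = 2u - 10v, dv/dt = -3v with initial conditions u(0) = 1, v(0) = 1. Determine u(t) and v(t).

Coefficient matrix A = [[2, -10], [0, -3]].
Characteristic polynomial det(A - λI) = λ^2 + λ - 6 = 0.
Eigenvalues λ = 2, -3.
For λ=2: (A-λI) row 1 is [0, -10], so an eigenvector is (1, 0).
For λ=-3: (A-λI) row 1 is [5, -10], so an eigenvector is (-2, -1).
General solution: c_1e^(2t)(1,0) + c_2e^(-3t)(-2,-1).
Applying u(0)=1, v(0)=1 gives c_1=-1, c_2=-1.

u(t) = -e^(2t) + 2e^(-3t), v(t) = e^(-3t)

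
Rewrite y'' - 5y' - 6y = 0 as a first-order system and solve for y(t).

y(t) = K_1e^(-t) + K_2e^(6t)

Let x_1 = y, x_2 = y'. Then x_1' = x_2 and x_2' = 6x_1 + 5x_2.
A = [[0,1],[6,5]]; det(A-λI) = λ^2 - 5λ - 6.
Eigenvalues λ = -1, 6 with eigenvectors (1,-1), (1,6).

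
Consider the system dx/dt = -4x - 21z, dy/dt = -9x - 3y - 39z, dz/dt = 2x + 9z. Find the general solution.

x(t) = 7c_1e^(2t) - 3c_3e^(3t), y(t) = 3c_1e^(2t) + c_2e^(-3t) - 2c_3e^(3t), z(t) = -2c_1e^(2t) + c_3e^(3t)

Coefficient matrix A = [[-4, 0, -21], [-9, -3, -39], [2, 0, 9]].
det(A - λI) = 0 gives eigenvalues λ = 2, -3, 3.
For λ=2: eigenvector (7,3,-2).
For λ=-3: eigenvector (0,1,0).
For λ=3: eigenvector (-3,-2,1).
General solution: c_1e^(2t)(7,3,-2) + c_2e^(-3t)(0,1,0) + c_3e^(3t)(-3,-2,1).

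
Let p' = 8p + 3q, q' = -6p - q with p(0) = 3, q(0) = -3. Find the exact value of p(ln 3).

729

A = [[8,3],[-6,-1]]; eigenvalues λ = 5, 2.
Eigenvectors: (-1,1) for λ=5, (1,-2) for λ=2.
From the initial condition, c_1 = -3, c_2 = 0.
p(ln 3) = (-3)(3^5)(-1) + (0)(3^2)(1) = 729.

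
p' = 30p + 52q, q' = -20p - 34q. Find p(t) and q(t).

Coefficient matrix A = [[30, 52], [-20, -34]].
Characteristic polynomial det(A - λI) = λ^2 + 4λ + 20 = 0.
Eigenvalues λ = -2 ± 4i (complex conjugate pair).
For λ=-2+4i: an eigenvector is (3,-2) - i(-2,1) = (3 + 2i, -2 - i).
A real fundamental pair from Re and Im of e^((-2+4i)t)v: X_1 = e^(-2t)(cos(4t)·(3,-2) + sin(4t)·(-2,1)), X_2 = e^(-2t)(sin(4t)·(3,-2) - cos(4t)·(-2,1)).
General solution: K_1X_1 + K_2X_2.

p(t) = -2K_1e^(-2t)sin(4t) + 3K_1e^(-2t)cos(4t) + 3K_2e^(-2t)sin(4t) + 2K_2e^(-2t)cos(4t), q(t) = K_1e^(-2t)sin(4t) - 2K_1e^(-2t)cos(4t) - 2K_2e^(-2t)sin(4t) - K_2e^(-2t)cos(4t)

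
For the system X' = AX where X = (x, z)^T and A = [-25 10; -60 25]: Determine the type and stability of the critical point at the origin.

A = [[-25,10],[-60,25]]; det(A-λI) = λ^2 - 25.
λ = -5, 5: opposite signs.

saddle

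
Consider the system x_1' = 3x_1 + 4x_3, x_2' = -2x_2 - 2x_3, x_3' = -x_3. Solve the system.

x_1(t) = K_1e^(3t) - K_3e^(-t), x_2(t) = K_2e^(-2t) - 2K_3e^(-t), x_3(t) = K_3e^(-t)

Coefficient matrix A = [[3, 0, 4], [0, -2, -2], [0, 0, -1]].
det(A - λI) = 0 gives eigenvalues λ = 3, -2, -1.
For λ=3: eigenvector (1,0,0).
For λ=-2: eigenvector (0,1,0).
For λ=-1: eigenvector (-1,-2,1).
General solution: K_1e^(3t)(1,0,0) + K_2e^(-2t)(0,1,0) + K_3e^(-t)(-1,-2,1).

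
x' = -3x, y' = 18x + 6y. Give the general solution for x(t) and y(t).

Coefficient matrix A = [[-3, 0], [18, 6]].
Characteristic polynomial det(A - λI) = λ^2 - 3λ - 18 = 0.
Eigenvalues λ = 6, -3.
For λ=6: (A-λI) row 1 is [-9, 0], so an eigenvector is (0, -1).
For λ=-3: (A-λI) row 2 is [18, 9], so an eigenvector is (-1, 2).
General solution: K_1e^(6t)(0,-1) + K_2e^(-3t)(-1,2).

x(t) = -K_2e^(-3t), y(t) = -K_1e^(6t) + 2K_2e^(-3t)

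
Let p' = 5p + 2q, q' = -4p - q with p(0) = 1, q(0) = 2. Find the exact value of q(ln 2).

-20

A = [[5,2],[-4,-1]]; eigenvalues λ = 1, 3.
Eigenvectors: (-1,2) for λ=1, (-1,1) for λ=3.
From the initial condition, c_1 = 3, c_2 = -4.
q(ln 2) = (3)(2^1)(2) + (-4)(2^3)(1) = -20.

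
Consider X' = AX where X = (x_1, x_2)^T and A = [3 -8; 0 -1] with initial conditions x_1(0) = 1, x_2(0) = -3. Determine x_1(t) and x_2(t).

x_1(t) = 7e^(3t) - 6e^(-t), x_2(t) = -3e^(-t)

Coefficient matrix A = [[3, -8], [0, -1]].
Characteristic polynomial det(A - λI) = λ^2 - 2λ - 3 = 0.
Eigenvalues λ = 3, -1.
For λ=3: (A-λI) row 1 is [0, -8], so an eigenvector is (-1, 0).
For λ=-1: (A-λI) row 1 is [4, -8], so an eigenvector is (2, 1).
General solution: C_1e^(3t)(-1,0) + C_2e^(-t)(2,1).
Applying x_1(0)=1, x_2(0)=-3 gives C_1=-7, C_2=-3.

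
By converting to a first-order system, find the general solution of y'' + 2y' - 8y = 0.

Let x_1 = y, x_2 = y'. Then x_1' = x_2 and x_2' = 8x_1 - 2x_2.
A = [[0,1],[8,-2]]; det(A-λI) = λ^2 + 2λ - 8.
Eigenvalues λ = -4, 2 with eigenvectors (1,-4), (1,2).

y(t) = C_1e^(-4t) + C_2e^(2t)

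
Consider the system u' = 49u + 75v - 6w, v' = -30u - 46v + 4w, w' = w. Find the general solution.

u(t) = 3c_1e^(t) + 3c_2e^(-t) + 5c_3e^(4t), v(t) = -2c_1e^(t) - 2c_2e^(-t) - 3c_3e^(4t), w(t) = -c_1e^(t)

Coefficient matrix A = [[49, 75, -6], [-30, -46, 4], [0, 0, 1]].
det(A - λI) = 0 gives eigenvalues λ = 1, -1, 4.
For λ=1: eigenvector (3,-2,-1).
For λ=-1: eigenvector (3,-2,0).
For λ=4: eigenvector (5,-3,0).
General solution: c_1e^(t)(3,-2,-1) + c_2e^(-t)(3,-2,0) + c_3e^(4t)(5,-3,0).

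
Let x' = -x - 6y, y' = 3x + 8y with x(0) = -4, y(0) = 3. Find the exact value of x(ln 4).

A = [[-1,-6],[3,8]]; eigenvalues λ = 5, 2.
Eigenvectors: (1,-1) for λ=5, (-2,1) for λ=2.
From the initial condition, c_1 = -2, c_2 = 1.
x(ln 4) = (-2)(4^5)(1) + (1)(4^2)(-2) = -2080.

-2080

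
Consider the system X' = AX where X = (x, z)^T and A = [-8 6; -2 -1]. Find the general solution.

x(t) = -3c_1e^(-4t) + 2c_2e^(-5t), z(t) = -2c_1e^(-4t) + c_2e^(-5t)

Coefficient matrix A = [[-8, 6], [-2, -1]].
Characteristic polynomial det(A - λI) = λ^2 + 9λ + 20 = 0.
Eigenvalues λ = -4, -5.
For λ=-4: (A-λI) row 1 is [-4, 6], so an eigenvector is (-3, -2).
For λ=-5: (A-λI) row 1 is [-3, 6], so an eigenvector is (2, 1).
General solution: c_1e^(-4t)(-3,-2) + c_2e^(-5t)(2,1).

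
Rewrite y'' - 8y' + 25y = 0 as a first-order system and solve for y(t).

Let x_1 = y, x_2 = y'. Then x_1' = x_2 and x_2' = -25x_1 + 8x_2.
A = [[0,1],[-25,8]]; det(A-λI) = λ^2 - 8λ + 25.
Eigenvalues λ = 4 ± 3i.

y(t) = K_1e^(4t)cos(3t) + K_2e^(4t)sin(3t)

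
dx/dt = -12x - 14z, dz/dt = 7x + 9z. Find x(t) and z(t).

x(t) = K_1e^(2t) - 2K_2e^(-5t), z(t) = -K_1e^(2t) + K_2e^(-5t)

Coefficient matrix A = [[-12, -14], [7, 9]].
Characteristic polynomial det(A - λI) = λ^2 + 3λ - 10 = 0.
Eigenvalues λ = 2, -5.
For λ=2: (A-λI) row 1 is [-14, -14], so an eigenvector is (1, -1).
For λ=-5: (A-λI) row 1 is [-7, -14], so an eigenvector is (-2, 1).
General solution: K_1e^(2t)(1,-1) + K_2e^(-5t)(-2,1).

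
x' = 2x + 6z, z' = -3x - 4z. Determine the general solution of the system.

Coefficient matrix A = [[2, 6], [-3, -4]].
Characteristic polynomial det(A - λI) = λ^2 + 2λ + 10 = 0.
Eigenvalues λ = -1 ± 3i (complex conjugate pair).
For λ=-1+3i: an eigenvector is (1,0) - i(1,-1) = (1 - i, 0 + i).
A real fundamental pair from Re and Im of e^((-1+3i)t)v: X_1 = e^(-t)(cos(3t)·(1,0) + sin(3t)·(1,-1)), X_2 = e^(-t)(sin(3t)·(1,0) - cos(3t)·(1,-1)).
General solution: C_1X_1 + C_2X_2.

x(t) = C_1e^(-t)sin(3t) + C_1e^(-t)cos(3t) + C_2e^(-t)sin(3t) - C_2e^(-t)cos(3t), z(t) = -C_1e^(-t)sin(3t) + C_2e^(-t)cos(3t)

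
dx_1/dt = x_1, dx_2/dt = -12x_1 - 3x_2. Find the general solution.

Coefficient matrix A = [[1, 0], [-12, -3]].
Characteristic polynomial det(A - λI) = λ^2 + 2λ - 3 = 0.
Eigenvalues λ = -3, 1.
For λ=-3: (A-λI) row 1 is [4, 0], so an eigenvector is (0, -1).
For λ=1: (A-λI) row 2 is [-12, -4], so an eigenvector is (1, -3).
General solution: c_1e^(-3t)(0,-1) + c_2e^(t)(1,-3).

x_1(t) = c_2e^(t), x_2(t) = -c_1e^(-3t) - 3c_2e^(t)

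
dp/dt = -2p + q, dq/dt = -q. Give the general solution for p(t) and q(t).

Coefficient matrix A = [[-2, 1], [0, -1]].
Characteristic polynomial det(A - λI) = λ^2 + 3λ + 2 = 0.
Eigenvalues λ = -1, -2.
For λ=-1: (A-λI) row 1 is [-1, 1], so an eigenvector is (-1, -1).
For λ=-2: (A-λI) row 1 is [0, 1], so an eigenvector is (1, 0).
General solution: c_1e^(-t)(-1,-1) + c_2e^(-2t)(1,0).

p(t) = -c_1e^(-t) + c_2e^(-2t), q(t) = -c_1e^(-t)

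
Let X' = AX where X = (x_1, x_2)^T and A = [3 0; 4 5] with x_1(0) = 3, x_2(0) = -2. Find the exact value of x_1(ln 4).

192

A = [[3,0],[4,5]]; eigenvalues λ = 5, 3.
Eigenvectors: (0,1) for λ=5, (1,-2) for λ=3.
From the initial condition, c_1 = 4, c_2 = 3.
x_1(ln 4) = (4)(4^5)(0) + (3)(4^3)(1) = 192.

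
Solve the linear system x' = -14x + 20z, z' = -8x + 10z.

x(t) = K_1e^(-2t)sin(4t) - 2K_1e^(-2t)cos(4t) - 2K_2e^(-2t)sin(4t) - K_2e^(-2t)cos(4t), z(t) = K_1e^(-2t)sin(4t) - K_1e^(-2t)cos(4t) - K_2e^(-2t)sin(4t) - K_2e^(-2t)cos(4t)

Coefficient matrix A = [[-14, 20], [-8, 10]].
Characteristic polynomial det(A - λI) = λ^2 + 4λ + 20 = 0.
Eigenvalues λ = -2 ± 4i (complex conjugate pair).
For λ=-2+4i: an eigenvector is (-2,-1) - i(1,1) = (-2 - i, -1 - i).
A real fundamental pair from Re and Im of e^((-2+4i)t)v: X_1 = e^(-2t)(cos(4t)·(-2,-1) + sin(4t)·(1,1)), X_2 = e^(-2t)(sin(4t)·(-2,-1) - cos(4t)·(1,1)).
General solution: K_1X_1 + K_2X_2.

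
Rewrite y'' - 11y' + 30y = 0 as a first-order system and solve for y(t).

Let x_1 = y, x_2 = y'. Then x_1' = x_2 and x_2' = -30x_1 + 11x_2.
A = [[0,1],[-30,11]]; det(A-λI) = λ^2 - 11λ + 30.
Eigenvalues λ = 5, 6 with eigenvectors (1,5), (1,6).

y(t) = C_1e^(5t) + C_2e^(6t)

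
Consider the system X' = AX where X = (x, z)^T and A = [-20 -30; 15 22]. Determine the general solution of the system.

Coefficient matrix A = [[-20, -30], [15, 22]].
Characteristic polynomial det(A - λI) = λ^2 - 2λ + 10 = 0.
Eigenvalues λ = 1 ± 3i (complex conjugate pair).
For λ=1+3i: an eigenvector is (-3,2) - i(1,-1) = (-3 - i, 2 + i).
A real fundamental pair from Re and Im of e^((1+3i)t)v: X_1 = e^(t)(cos(3t)·(-3,2) + sin(3t)·(1,-1)), X_2 = e^(t)(sin(3t)·(-3,2) - cos(3t)·(1,-1)).
General solution: c_1X_1 + c_2X_2.

x(t) = c_1e^(t)sin(3t) - 3c_1e^(t)cos(3t) - 3c_2e^(t)sin(3t) - c_2e^(t)cos(3t), z(t) = -c_1e^(t)sin(3t) + 2c_1e^(t)cos(3t) + 2c_2e^(t)sin(3t) + c_2e^(t)cos(3t)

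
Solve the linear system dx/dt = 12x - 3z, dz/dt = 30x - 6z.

Coefficient matrix A = [[12, -3], [30, -6]].
Characteristic polynomial det(A - λI) = λ^2 - 6λ + 18 = 0.
Eigenvalues λ = 3 ± 3i (complex conjugate pair).
For λ=3+3i: an eigenvector is (0,-1) - i(1,3) = (0 - i, -1 - 3i).
A real fundamental pair from Re and Im of e^((3+3i)t)v: X_1 = e^(3t)(cos(3t)·(0,-1) + sin(3t)·(1,3)), X_2 = e^(3t)(sin(3t)·(0,-1) - cos(3t)·(1,3)).
General solution: K_1X_1 + K_2X_2.

x(t) = K_1e^(3t)sin(3t) - K_2e^(3t)cos(3t), z(t) = 3K_1e^(3t)sin(3t) - K_1e^(3t)cos(3t) - K_2e^(3t)sin(3t) - 3K_2e^(3t)cos(3t)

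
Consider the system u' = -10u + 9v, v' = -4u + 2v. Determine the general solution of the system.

Coefficient matrix A = [[-10, 9], [-4, 2]].
Characteristic polynomial det(A - λI) = λ^2 + 8λ + 16 = 0.
Single eigenvalue λ = -4 with algebraic multiplicity 2.
Eigenvector v = (3,2); generalized eigenvector w with (A-λI)w=v is (1,1).
General solution: e^(-4t)[C_1·v + C_2·(t·v + w)].

u(t) = 3C_1e^(-4t) + 3C_2te^(-4t) + C_2e^(-4t), v(t) = 2C_1e^(-4t) + 2C_2te^(-4t) + C_2e^(-4t)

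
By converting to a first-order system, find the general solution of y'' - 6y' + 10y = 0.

Let x_1 = y, x_2 = y'. Then x_1' = x_2 and x_2' = -10x_1 + 6x_2.
A = [[0,1],[-10,6]]; det(A-λI) = λ^2 - 6λ + 10.
Eigenvalues λ = 3 ± i.

y(t) = K_1e^(3t)cos(t) + K_2e^(3t)sin(t)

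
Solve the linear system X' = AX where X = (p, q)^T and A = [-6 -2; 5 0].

p(t) = K_1e^(-3t)sin(t) - K_1e^(-3t)cos(t) - K_2e^(-3t)sin(t) - K_2e^(-3t)cos(t), q(t) = -2K_1e^(-3t)sin(t) + K_1e^(-3t)cos(t) + K_2e^(-3t)sin(t) + 2K_2e^(-3t)cos(t)

Coefficient matrix A = [[-6, -2], [5, 0]].
Characteristic polynomial det(A - λI) = λ^2 + 6λ + 10 = 0.
Eigenvalues λ = -3 ± i (complex conjugate pair).
For λ=-3+i: an eigenvector is (-1,1) - i(1,-2) = (-1 - i, 1 + 2i).
A real fundamental pair from Re and Im of e^((-3+i)t)v: X_1 = e^(-3t)(cos(t)·(-1,1) + sin(t)·(1,-2)), X_2 = e^(-3t)(sin(t)·(-1,1) - cos(t)·(1,-2)).
General solution: K_1X_1 + K_2X_2.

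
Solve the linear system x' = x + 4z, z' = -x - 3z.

x(t) = 2C_1e^(-t) + 2C_2te^(-t) + 3C_2e^(-t), z(t) = -C_1e^(-t) - C_2te^(-t) - C_2e^(-t)

Coefficient matrix A = [[1, 4], [-1, -3]].
Characteristic polynomial det(A - λI) = λ^2 + 2λ + 1 = 0.
Single eigenvalue λ = -1 with algebraic multiplicity 2.
Eigenvector v = (2,-1); generalized eigenvector w with (A-λI)w=v is (3,-1).
General solution: e^(-t)[C_1·v + C_2·(t·v + w)].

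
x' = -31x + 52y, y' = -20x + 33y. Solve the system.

x(t) = -3K_1e^(t)sin(4t) + 2K_1e^(t)cos(4t) + 2K_2e^(t)sin(4t) + 3K_2e^(t)cos(4t), y(t) = -2K_1e^(t)sin(4t) + K_1e^(t)cos(4t) + K_2e^(t)sin(4t) + 2K_2e^(t)cos(4t)

Coefficient matrix A = [[-31, 52], [-20, 33]].
Characteristic polynomial det(A - λI) = λ^2 - 2λ + 17 = 0.
Eigenvalues λ = 1 ± 4i (complex conjugate pair).
For λ=1+4i: an eigenvector is (2,1) - i(-3,-2) = (2 + 3i, 1 + 2i).
A real fundamental pair from Re and Im of e^((1+4i)t)v: X_1 = e^(t)(cos(4t)·(2,1) + sin(4t)·(-3,-2)), X_2 = e^(t)(sin(4t)·(2,1) - cos(4t)·(-3,-2)).
General solution: K_1X_1 + K_2X_2.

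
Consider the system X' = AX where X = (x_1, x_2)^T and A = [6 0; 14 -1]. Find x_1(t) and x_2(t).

Coefficient matrix A = [[6, 0], [14, -1]].
Characteristic polynomial det(A - λI) = λ^2 - 5λ - 6 = 0.
Eigenvalues λ = -1, 6.
For λ=-1: (A-λI) row 1 is [7, 0], so an eigenvector is (0, -1).
For λ=6: (A-λI) row 2 is [14, -7], so an eigenvector is (1, 2).
General solution: c_1e^(-t)(0,-1) + c_2e^(6t)(1,2).

x_1(t) = c_2e^(6t), x_2(t) = -c_1e^(-t) + 2c_2e^(6t)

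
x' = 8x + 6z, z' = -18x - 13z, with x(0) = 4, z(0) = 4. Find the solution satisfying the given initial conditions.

Coefficient matrix A = [[8, 6], [-18, -13]].
Characteristic polynomial det(A - λI) = λ^2 + 5λ + 4 = 0.
Eigenvalues λ = -4, -1.
For λ=-4: (A-λI) row 1 is [12, 6], so an eigenvector is (1, -2).
For λ=-1: (A-λI) row 1 is [9, 6], so an eigenvector is (2, -3).
General solution: c_1e^(-4t)(1,-2) + c_2e^(-t)(2,-3).
Applying x(0)=4, z(0)=4 gives c_1=-20, c_2=12.

x(t) = 24e^(-t) - 20e^(-4t), z(t) = -36e^(-t) + 40e^(-4t)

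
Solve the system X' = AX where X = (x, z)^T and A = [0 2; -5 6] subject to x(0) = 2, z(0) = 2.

x(t) = -2e^(3t)sin(t) + 2e^(3t)cos(t), z(t) = -4e^(3t)sin(t) + 2e^(3t)cos(t)

Coefficient matrix A = [[0, 2], [-5, 6]].
Characteristic polynomial det(A - λI) = λ^2 - 6λ + 10 = 0.
Eigenvalues λ = 3 ± i (complex conjugate pair).
For λ=3+i: an eigenvector is (1,2) - i(1,1) = (1 - i, 2 - i).
A real fundamental pair from Re and Im of e^((3+i)t)v: X_1 = e^(3t)(cos(t)·(1,2) + sin(t)·(1,1)), X_2 = e^(3t)(sin(t)·(1,2) - cos(t)·(1,1)).
General solution: C_1X_1 + C_2X_2.
Applying x(0)=2, z(0)=2 gives C_1=0, C_2=-2.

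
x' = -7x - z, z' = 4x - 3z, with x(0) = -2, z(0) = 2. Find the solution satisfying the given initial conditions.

x(t) = 2te^(-5t) - 2e^(-5t), z(t) = -4te^(-5t) + 2e^(-5t)

Coefficient matrix A = [[-7, -1], [4, -3]].
Characteristic polynomial det(A - λI) = λ^2 + 10λ + 25 = 0.
Single eigenvalue λ = -5 with algebraic multiplicity 2.
Eigenvector v = (-1,2); generalized eigenvector w with (A-λI)w=v is (2,-3).
General solution: e^(-5t)[C_1·v + C_2·(t·v + w)].
Applying x(0)=-2, z(0)=2 gives C_1=-2, C_2=-2.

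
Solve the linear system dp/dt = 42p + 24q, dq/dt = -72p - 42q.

Coefficient matrix A = [[42, 24], [-72, -42]].
Characteristic polynomial det(A - λI) = λ^2 - 36 = 0.
Eigenvalues λ = 6, -6.
For λ=6: (A-λI) row 1 is [36, 24], so an eigenvector is (2, -3).
For λ=-6: (A-λI) row 1 is [48, 24], so an eigenvector is (-1, 2).
General solution: C_1e^(6t)(2,-3) + C_2e^(-6t)(-1,2).

p(t) = 2C_1e^(6t) - C_2e^(-6t), q(t) = -3C_1e^(6t) + 2C_2e^(-6t)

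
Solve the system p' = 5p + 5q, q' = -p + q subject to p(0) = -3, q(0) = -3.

p(t) = -21e^(3t)sin(t) - 3e^(3t)cos(t), q(t) = 9e^(3t)sin(t) - 3e^(3t)cos(t)

Coefficient matrix A = [[5, 5], [-1, 1]].
Characteristic polynomial det(A - λI) = λ^2 - 6λ + 10 = 0.
Eigenvalues λ = 3 ± i (complex conjugate pair).
For λ=3+i: an eigenvector is (1,0) - i(2,-1) = (1 - 2i, 0 + i).
A real fundamental pair from Re and Im of e^((3+i)t)v: X_1 = e^(3t)(cos(t)·(1,0) + sin(t)·(2,-1)), X_2 = e^(3t)(sin(t)·(1,0) - cos(t)·(2,-1)).
General solution: c_1X_1 + c_2X_2.
Applying p(0)=-3, q(0)=-3 gives c_1=-9, c_2=-3.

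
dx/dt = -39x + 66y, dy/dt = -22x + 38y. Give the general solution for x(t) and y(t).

Coefficient matrix A = [[-39, 66], [-22, 38]].
Characteristic polynomial det(A - λI) = λ^2 + λ - 30 = 0.
Eigenvalues λ = 5, -6.
For λ=5: (A-λI) row 1 is [-44, 66], so an eigenvector is (-3, -2).
For λ=-6: (A-λI) row 1 is [-33, 66], so an eigenvector is (-2, -1).
General solution: C_1e^(5t)(-3,-2) + C_2e^(-6t)(-2,-1).

x(t) = -3C_1e^(5t) - 2C_2e^(-6t), y(t) = -2C_1e^(5t) - C_2e^(-6t)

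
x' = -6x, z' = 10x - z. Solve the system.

x(t) = -c_2e^(-6t), z(t) = -c_1e^(-t) + 2c_2e^(-6t)

Coefficient matrix A = [[-6, 0], [10, -1]].
Characteristic polynomial det(A - λI) = λ^2 + 7λ + 6 = 0.
Eigenvalues λ = -1, -6.
For λ=-1: (A-λI) row 1 is [-5, 0], so an eigenvector is (0, -1).
For λ=-6: (A-λI) row 2 is [10, 5], so an eigenvector is (-1, 2).
General solution: c_1e^(-t)(0,-1) + c_2e^(-6t)(-1,2).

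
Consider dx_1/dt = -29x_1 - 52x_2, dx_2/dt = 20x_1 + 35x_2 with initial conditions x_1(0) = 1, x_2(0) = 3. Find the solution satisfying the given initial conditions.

x_1(t) = -47e^(3t)sin(4t) + e^(3t)cos(4t), x_2(t) = 29e^(3t)sin(4t) + 3e^(3t)cos(4t)

Coefficient matrix A = [[-29, -52], [20, 35]].
Characteristic polynomial det(A - λI) = λ^2 - 6λ + 25 = 0.
Eigenvalues λ = 3 ± 4i (complex conjugate pair).
For λ=3+4i: an eigenvector is (2,-1) - i(-3,2) = (2 + 3i, -1 - 2i).
A real fundamental pair from Re and Im of e^((3+4i)t)v: X_1 = e^(3t)(cos(4t)·(2,-1) + sin(4t)·(-3,2)), X_2 = e^(3t)(sin(4t)·(2,-1) - cos(4t)·(-3,2)).
General solution: c_1X_1 + c_2X_2.
Applying x_1(0)=1, x_2(0)=3 gives c_1=11, c_2=-7.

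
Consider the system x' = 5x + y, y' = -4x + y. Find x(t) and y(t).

Coefficient matrix A = [[5, 1], [-4, 1]].
Characteristic polynomial det(A - λI) = λ^2 - 6λ + 9 = 0.
Single eigenvalue λ = 3 with algebraic multiplicity 2.
Eigenvector v = (1,-2); generalized eigenvector w with (A-λI)w=v is (-1,3).
General solution: e^(3t)[c_1·v + c_2·(t·v + w)].

x(t) = c_1e^(3t) + c_2te^(3t) - c_2e^(3t), y(t) = -2c_1e^(3t) - 2c_2te^(3t) + 3c_2e^(3t)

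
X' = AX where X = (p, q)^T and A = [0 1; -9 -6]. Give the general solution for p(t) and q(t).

p(t) = -c_1e^(-3t) - c_2te^(-3t) - c_2e^(-3t), q(t) = 3c_1e^(-3t) + 3c_2te^(-3t) + 2c_2e^(-3t)

Coefficient matrix A = [[0, 1], [-9, -6]].
Characteristic polynomial det(A - λI) = λ^2 + 6λ + 9 = 0.
Single eigenvalue λ = -3 with algebraic multiplicity 2.
Eigenvector v = (-1,3); generalized eigenvector w with (A-λI)w=v is (-1,2).
General solution: e^(-3t)[c_1·v + c_2·(t·v + w)].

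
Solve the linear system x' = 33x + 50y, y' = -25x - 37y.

x(t) = 3c_1e^(-2t)sin(5t) - c_1e^(-2t)cos(5t) - c_2e^(-2t)sin(5t) - 3c_2e^(-2t)cos(5t), y(t) = -2c_1e^(-2t)sin(5t) + c_1e^(-2t)cos(5t) + c_2e^(-2t)sin(5t) + 2c_2e^(-2t)cos(5t)

Coefficient matrix A = [[33, 50], [-25, -37]].
Characteristic polynomial det(A - λI) = λ^2 + 4λ + 29 = 0.
Eigenvalues λ = -2 ± 5i (complex conjugate pair).
For λ=-2+5i: an eigenvector is (-1,1) - i(3,-2) = (-1 - 3i, 1 + 2i).
A real fundamental pair from Re and Im of e^((-2+5i)t)v: X_1 = e^(-2t)(cos(5t)·(-1,1) + sin(5t)·(3,-2)), X_2 = e^(-2t)(sin(5t)·(-1,1) - cos(5t)·(3,-2)).
General solution: c_1X_1 + c_2X_2.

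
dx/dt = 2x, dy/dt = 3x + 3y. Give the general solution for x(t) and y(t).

Coefficient matrix A = [[2, 0], [3, 3]].
Characteristic polynomial det(A - λI) = λ^2 - 5λ + 6 = 0.
Eigenvalues λ = 2, 3.
For λ=2: (A-λI) row 2 is [3, 1], so an eigenvector is (1, -3).
For λ=3: (A-λI) row 1 is [-1, 0], so an eigenvector is (0, 1).
General solution: C_1e^(2t)(1,-3) + C_2e^(3t)(0,1).

x(t) = C_1e^(2t), y(t) = -3C_1e^(2t) + C_2e^(3t)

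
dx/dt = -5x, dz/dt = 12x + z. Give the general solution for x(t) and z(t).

Coefficient matrix A = [[-5, 0], [12, 1]].
Characteristic polynomial det(A - λI) = λ^2 + 4λ - 5 = 0.
Eigenvalues λ = 1, -5.
For λ=1: (A-λI) row 1 is [-6, 0], so an eigenvector is (0, -1).
For λ=-5: (A-λI) row 2 is [12, 6], so an eigenvector is (1, -2).
General solution: c_1e^(t)(0,-1) + c_2e^(-5t)(1,-2).

x(t) = c_2e^(-5t), z(t) = -c_1e^(t) - 2c_2e^(-5t)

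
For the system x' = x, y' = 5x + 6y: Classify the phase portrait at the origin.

A = [[1,0],[5,6]]; det(A-λI) = λ^2 - 7λ + 6.
λ = 6, 1: both positive.

unstable node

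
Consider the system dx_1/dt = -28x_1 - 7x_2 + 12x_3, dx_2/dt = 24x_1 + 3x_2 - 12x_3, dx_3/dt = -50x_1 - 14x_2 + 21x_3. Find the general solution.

x_1(t) = 2C_1e^(-3t) + C_2e^(3t) + C_3e^(-4t), x_2(t) = -2C_1e^(-3t) - C_2e^(3t), x_3(t) = 3C_1e^(-3t) + 2C_2e^(3t) + 2C_3e^(-4t)

Coefficient matrix A = [[-28, -7, 12], [24, 3, -12], [-50, -14, 21]].
det(A - λI) = 0 gives eigenvalues λ = -3, 3, -4.
For λ=-3: eigenvector (2,-2,3).
For λ=3: eigenvector (1,-1,2).
For λ=-4: eigenvector (1,0,2).
General solution: C_1e^(-3t)(2,-2,3) + C_2e^(3t)(1,-1,2) + C_3e^(-4t)(1,0,2).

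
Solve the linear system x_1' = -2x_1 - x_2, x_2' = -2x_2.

Coefficient matrix A = [[-2, -1], [0, -2]].
Characteristic polynomial det(A - λI) = λ^2 + 4λ + 4 = 0.
Single eigenvalue λ = -2 with algebraic multiplicity 2.
Eigenvector v = (1,0); generalized eigenvector w with (A-λI)w=v is (2,-1).
General solution: e^(-2t)[c_1·v + c_2·(t·v + w)].

x_1(t) = c_1e^(-2t) + c_2te^(-2t) + 2c_2e^(-2t), x_2(t) = -c_2e^(-2t)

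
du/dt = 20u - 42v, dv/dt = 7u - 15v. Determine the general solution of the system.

u(t) = 2K_1e^(-t) - 3K_2e^(6t), v(t) = K_1e^(-t) - K_2e^(6t)

Coefficient matrix A = [[20, -42], [7, -15]].
Characteristic polynomial det(A - λI) = λ^2 - 5λ - 6 = 0.
Eigenvalues λ = -1, 6.
For λ=-1: (A-λI) row 1 is [21, -42], so an eigenvector is (2, 1).
For λ=6: (A-λI) row 1 is [14, -42], so an eigenvector is (-3, -1).
General solution: K_1e^(-t)(2,1) + K_2e^(6t)(-3,-1).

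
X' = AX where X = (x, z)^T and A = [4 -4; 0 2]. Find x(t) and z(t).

x(t) = -2c_1e^(2t) - c_2e^(4t), z(t) = -c_1e^(2t)

Coefficient matrix A = [[4, -4], [0, 2]].
Characteristic polynomial det(A - λI) = λ^2 - 6λ + 8 = 0.
Eigenvalues λ = 2, 4.
For λ=2: (A-λI) row 1 is [2, -4], so an eigenvector is (-2, -1).
For λ=4: (A-λI) row 1 is [0, -4], so an eigenvector is (-1, 0).
General solution: c_1e^(2t)(-2,-1) + c_2e^(4t)(-1,0).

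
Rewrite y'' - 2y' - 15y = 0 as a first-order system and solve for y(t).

y(t) = c_1e^(5t) + c_2e^(-3t)

Let x_1 = y, x_2 = y'. Then x_1' = x_2 and x_2' = 15x_1 + 2x_2.
A = [[0,1],[15,2]]; det(A-λI) = λ^2 - 2λ - 15.
Eigenvalues λ = 5, -3 with eigenvectors (1,5), (1,-3).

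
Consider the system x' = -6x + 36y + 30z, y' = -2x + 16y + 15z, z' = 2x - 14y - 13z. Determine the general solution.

Coefficient matrix A = [[-6, 36, 30], [-2, 16, 15], [2, -14, -13]].
det(A - λI) = 0 gives eigenvalues λ = -2, 2, -3.
For λ=-2: eigenvector (-3,-2,2).
For λ=2: eigenvector (6,3,-2).
For λ=-3: eigenvector (-2,-1,1).
General solution: K_1e^(-2t)(-3,-2,2) + K_2e^(2t)(6,3,-2) + K_3e^(-3t)(-2,-1,1).

x(t) = -3K_1e^(-2t) + 6K_2e^(2t) - 2K_3e^(-3t), y(t) = -2K_1e^(-2t) + 3K_2e^(2t) - K_3e^(-3t), z(t) = 2K_1e^(-2t) - 2K_2e^(2t) + K_3e^(-3t)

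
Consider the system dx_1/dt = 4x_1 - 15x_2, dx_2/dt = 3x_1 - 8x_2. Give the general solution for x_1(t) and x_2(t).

Coefficient matrix A = [[4, -15], [3, -8]].
Characteristic polynomial det(A - λI) = λ^2 + 4λ + 13 = 0.
Eigenvalues λ = -2 ± 3i (complex conjugate pair).
For λ=-2+3i: an eigenvector is (1,0) - i(2,1) = (1 - 2i, 0 - i).
A real fundamental pair from Re and Im of e^((-2+3i)t)v: X_1 = e^(-2t)(cos(3t)·(1,0) + sin(3t)·(2,1)), X_2 = e^(-2t)(sin(3t)·(1,0) - cos(3t)·(2,1)).
General solution: c_1X_1 + c_2X_2.

x_1(t) = 2c_1e^(-2t)sin(3t) + c_1e^(-2t)cos(3t) + c_2e^(-2t)sin(3t) - 2c_2e^(-2t)cos(3t), x_2(t) = c_1e^(-2t)sin(3t) - c_2e^(-2t)cos(3t)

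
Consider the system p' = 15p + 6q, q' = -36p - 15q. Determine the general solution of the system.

Coefficient matrix A = [[15, 6], [-36, -15]].
Characteristic polynomial det(A - λI) = λ^2 - 9 = 0.
Eigenvalues λ = 3, -3.
For λ=3: (A-λI) row 1 is [12, 6], so an eigenvector is (-1, 2).
For λ=-3: (A-λI) row 1 is [18, 6], so an eigenvector is (-1, 3).
General solution: C_1e^(3t)(-1,2) + C_2e^(-3t)(-1,3).

p(t) = -C_1e^(3t) - C_2e^(-3t), q(t) = 2C_1e^(3t) + 3C_2e^(-3t)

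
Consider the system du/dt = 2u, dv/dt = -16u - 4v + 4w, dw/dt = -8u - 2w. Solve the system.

u(t) = C_3e^(2t), v(t) = 2C_1e^(-2t) + C_2e^(-4t) - 4C_3e^(2t), w(t) = C_1e^(-2t) - 2C_3e^(2t)

Coefficient matrix A = [[2, 0, 0], [-16, -4, 4], [-8, 0, -2]].
det(A - λI) = 0 gives eigenvalues λ = -2, -4, 2.
For λ=-2: eigenvector (0,2,1).
For λ=-4: eigenvector (0,1,0).
For λ=2: eigenvector (1,-4,-2).
General solution: C_1e^(-2t)(0,2,1) + C_2e^(-4t)(0,1,0) + C_3e^(2t)(1,-4,-2).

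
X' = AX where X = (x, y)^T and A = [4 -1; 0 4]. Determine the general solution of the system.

x(t) = c_1e^(4t) + c_2te^(4t) - c_2e^(4t), y(t) = -c_2e^(4t)

Coefficient matrix A = [[4, -1], [0, 4]].
Characteristic polynomial det(A - λI) = λ^2 - 8λ + 16 = 0.
Single eigenvalue λ = 4 with algebraic multiplicity 2.
Eigenvector v = (1,0); generalized eigenvector w with (A-λI)w=v is (-1,-1).
General solution: e^(4t)[c_1·v + c_2·(t·v + w)].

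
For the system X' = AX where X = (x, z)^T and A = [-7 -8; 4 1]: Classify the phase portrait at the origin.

A = [[-7,-8],[4,1]]; det(A-λI) = λ^2 + 6λ + 25.
λ = -3 ± 4i: negative real part.

stable spiral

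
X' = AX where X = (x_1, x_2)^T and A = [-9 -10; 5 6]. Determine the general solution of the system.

x_1(t) = -2C_1e^(-4t) - C_2e^(t), x_2(t) = C_1e^(-4t) + C_2e^(t)

Coefficient matrix A = [[-9, -10], [5, 6]].
Characteristic polynomial det(A - λI) = λ^2 + 3λ - 4 = 0.
Eigenvalues λ = -4, 1.
For λ=-4: (A-λI) row 1 is [-5, -10], so an eigenvector is (-2, 1).
For λ=1: (A-λI) row 1 is [-10, -10], so an eigenvector is (-1, 1).
General solution: C_1e^(-4t)(-2,1) + C_2e^(t)(-1,1).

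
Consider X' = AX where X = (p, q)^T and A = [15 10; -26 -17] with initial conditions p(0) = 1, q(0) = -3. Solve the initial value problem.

Coefficient matrix A = [[15, 10], [-26, -17]].
Characteristic polynomial det(A - λI) = λ^2 + 2λ + 5 = 0.
Eigenvalues λ = -1 ± 2i (complex conjugate pair).
For λ=-1+2i: an eigenvector is (-2,3) - i(-1,2) = (-2 + i, 3 - 2i).
A real fundamental pair from Re and Im of e^((-1+2i)t)v: X_1 = e^(-t)(cos(2t)·(-2,3) + sin(2t)·(-1,2)), X_2 = e^(-t)(sin(2t)·(-2,3) - cos(2t)·(-1,2)).
General solution: C_1X_1 + C_2X_2.
Applying p(0)=1, q(0)=-3 gives C_1=1, C_2=3.

p(t) = -7e^(-t)sin(2t) + e^(-t)cos(2t), q(t) = 11e^(-t)sin(2t) - 3e^(-t)cos(2t)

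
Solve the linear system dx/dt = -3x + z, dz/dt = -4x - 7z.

x(t) = -K_1e^(-5t) - K_2te^(-5t) - 2K_2e^(-5t), z(t) = 2K_1e^(-5t) + 2K_2te^(-5t) + 3K_2e^(-5t)

Coefficient matrix A = [[-3, 1], [-4, -7]].
Characteristic polynomial det(A - λI) = λ^2 + 10λ + 25 = 0.
Single eigenvalue λ = -5 with algebraic multiplicity 2.
Eigenvector v = (-1,2); generalized eigenvector w with (A-λI)w=v is (-2,3).
General solution: e^(-5t)[K_1·v + K_2·(t·v + w)].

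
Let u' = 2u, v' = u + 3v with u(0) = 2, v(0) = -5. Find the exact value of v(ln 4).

-224

A = [[2,0],[1,3]]; eigenvalues λ = 3, 2.
Eigenvectors: (0,-1) for λ=3, (1,-1) for λ=2.
From the initial condition, c_1 = 3, c_2 = 2.
v(ln 4) = (3)(4^3)(-1) + (2)(4^2)(-1) = -224.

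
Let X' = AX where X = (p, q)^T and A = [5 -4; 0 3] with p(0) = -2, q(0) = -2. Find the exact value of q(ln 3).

A = [[5,-4],[0,3]]; eigenvalues λ = 3, 5.
Eigenvectors: (-2,-1) for λ=3, (1,0) for λ=5.
From the initial condition, c_1 = 2, c_2 = 2.
q(ln 3) = (2)(3^3)(-1) + (2)(3^5)(0) = -54.

-54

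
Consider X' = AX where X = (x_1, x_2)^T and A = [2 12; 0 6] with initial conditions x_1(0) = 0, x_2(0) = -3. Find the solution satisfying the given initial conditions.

Coefficient matrix A = [[2, 12], [0, 6]].
Characteristic polynomial det(A - λI) = λ^2 - 8λ + 12 = 0.
Eigenvalues λ = 2, 6.
For λ=2: (A-λI) row 1 is [0, 12], so an eigenvector is (-1, 0).
For λ=6: (A-λI) row 1 is [-4, 12], so an eigenvector is (-3, -1).
General solution: C_1e^(2t)(-1,0) + C_2e^(6t)(-3,-1).
Applying x_1(0)=0, x_2(0)=-3 gives C_1=-9, C_2=3.

x_1(t) = -9e^(6t) + 9e^(2t), x_2(t) = -3e^(6t)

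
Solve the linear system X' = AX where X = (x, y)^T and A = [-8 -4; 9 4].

Coefficient matrix A = [[-8, -4], [9, 4]].
Characteristic polynomial det(A - λI) = λ^2 + 4λ + 4 = 0.
Single eigenvalue λ = -2 with algebraic multiplicity 2.
Eigenvector v = (2,-3); generalized eigenvector w with (A-λI)w=v is (-1,1).
General solution: e^(-2t)[c_1·v + c_2·(t·v + w)].

x(t) = 2c_1e^(-2t) + 2c_2te^(-2t) - c_2e^(-2t), y(t) = -3c_1e^(-2t) - 3c_2te^(-2t) + c_2e^(-2t)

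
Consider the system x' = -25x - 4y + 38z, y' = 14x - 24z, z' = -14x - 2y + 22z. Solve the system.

Coefficient matrix A = [[-25, -4, 38], [14, 0, -24], [-14, -2, 22]].
det(A - λI) = 0 gives eigenvalues λ = 3, -2, -4.
For λ=3: eigenvector (-3,2,-2).
For λ=-2: eigenvector (2,-2,1).
For λ=-4: eigenvector (2,-1,1).
General solution: K_1e^(3t)(-3,2,-2) + K_2e^(-2t)(2,-2,1) + K_3e^(-4t)(2,-1,1).

x(t) = -3K_1e^(3t) + 2K_2e^(-2t) + 2K_3e^(-4t), y(t) = 2K_1e^(3t) - 2K_2e^(-2t) - K_3e^(-4t), z(t) = -2K_1e^(3t) + K_2e^(-2t) + K_3e^(-4t)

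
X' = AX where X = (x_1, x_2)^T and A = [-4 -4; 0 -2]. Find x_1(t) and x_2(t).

x_1(t) = K_1e^(-4t) - 2K_2e^(-2t), x_2(t) = K_2e^(-2t)

Coefficient matrix A = [[-4, -4], [0, -2]].
Characteristic polynomial det(A - λI) = λ^2 + 6λ + 8 = 0.
Eigenvalues λ = -4, -2.
For λ=-4: (A-λI) row 1 is [0, -4], so an eigenvector is (1, 0).
For λ=-2: (A-λI) row 1 is [-2, -4], so an eigenvector is (-2, 1).
General solution: K_1e^(-4t)(1,0) + K_2e^(-2t)(-2,1).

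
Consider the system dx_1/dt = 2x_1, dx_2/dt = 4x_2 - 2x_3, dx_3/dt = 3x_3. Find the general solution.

Coefficient matrix A = [[2, 0, 0], [0, 4, -2], [0, 0, 3]].
det(A - λI) = 0 gives eigenvalues λ = 4, 2, 3.
For λ=4: eigenvector (0,1,0).
For λ=2: eigenvector (1,0,0).
For λ=3: eigenvector (0,2,1).
General solution: K_1e^(4t)(0,1,0) + K_2e^(2t)(1,0,0) + K_3e^(3t)(0,2,1).

x_1(t) = K_2e^(2t), x_2(t) = K_1e^(4t) + 2K_3e^(3t), x_3(t) = K_3e^(3t)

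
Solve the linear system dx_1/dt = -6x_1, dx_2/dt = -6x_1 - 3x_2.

x_1(t) = C_1e^(-6t), x_2(t) = 2C_1e^(-6t) - C_2e^(-3t)

Coefficient matrix A = [[-6, 0], [-6, -3]].
Characteristic polynomial det(A - λI) = λ^2 + 9λ + 18 = 0.
Eigenvalues λ = -6, -3.
For λ=-6: (A-λI) row 2 is [-6, 3], so an eigenvector is (1, 2).
For λ=-3: (A-λI) row 1 is [-3, 0], so an eigenvector is (0, -1).
General solution: C_1e^(-6t)(1,2) + C_2e^(-3t)(0,-1).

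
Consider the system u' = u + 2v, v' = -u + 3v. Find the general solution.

Coefficient matrix A = [[1, 2], [-1, 3]].
Characteristic polynomial det(A - λI) = λ^2 - 4λ + 5 = 0.
Eigenvalues λ = 2 ± i (complex conjugate pair).
For λ=2+i: an eigenvector is (-1,0) - i(1,1) = (-1 - i, 0 - i).
A real fundamental pair from Re and Im of e^((2+i)t)v: X_1 = e^(2t)(cos(t)·(-1,0) + sin(t)·(1,1)), X_2 = e^(2t)(sin(t)·(-1,0) - cos(t)·(1,1)).
General solution: K_1X_1 + K_2X_2.

u(t) = K_1e^(2t)sin(t) - K_1e^(2t)cos(t) - K_2e^(2t)sin(t) - K_2e^(2t)cos(t), v(t) = K_1e^(2t)sin(t) - K_2e^(2t)cos(t)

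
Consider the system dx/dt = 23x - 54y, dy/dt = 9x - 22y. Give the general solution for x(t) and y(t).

x(t) = -2K_1e^(-4t) + 3K_2e^(5t), y(t) = -K_1e^(-4t) + K_2e^(5t)

Coefficient matrix A = [[23, -54], [9, -22]].
Characteristic polynomial det(A - λI) = λ^2 - λ - 20 = 0.
Eigenvalues λ = -4, 5.
For λ=-4: (A-λI) row 1 is [27, -54], so an eigenvector is (-2, -1).
For λ=5: (A-λI) row 1 is [18, -54], so an eigenvector is (3, 1).
General solution: K_1e^(-4t)(-2,-1) + K_2e^(5t)(3,1).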